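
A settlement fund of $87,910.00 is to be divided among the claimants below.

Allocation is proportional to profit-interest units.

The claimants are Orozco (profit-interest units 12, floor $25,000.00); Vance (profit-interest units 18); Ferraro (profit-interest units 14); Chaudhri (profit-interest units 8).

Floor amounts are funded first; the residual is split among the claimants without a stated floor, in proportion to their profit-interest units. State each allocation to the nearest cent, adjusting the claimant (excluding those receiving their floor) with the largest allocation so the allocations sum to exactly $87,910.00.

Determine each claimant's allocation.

Minimums first: Orozco $25,000.00. Residual $62,910.00.
Residual split over remaining profit-interest units 40: Vance 28,309.5000 → $28,309.50; Ferraro 22,018.5000 → $22,018.50; Chaudhri 12,582.0000 → $12,582.00.

Orozco: $25,000.00; Vance: $28,309.50; Ferraro: $22,018.50; Chaudhri: $12,582.00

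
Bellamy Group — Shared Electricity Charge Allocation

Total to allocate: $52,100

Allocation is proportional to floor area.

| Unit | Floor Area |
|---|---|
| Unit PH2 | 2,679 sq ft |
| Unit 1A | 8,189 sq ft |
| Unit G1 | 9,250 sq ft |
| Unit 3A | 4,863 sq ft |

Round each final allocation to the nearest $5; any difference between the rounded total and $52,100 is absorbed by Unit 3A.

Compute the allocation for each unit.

Unit PH2: $5,585 | Unit 1A: $17,080 | Unit G1: $19,290 | Unit 3A: $10,145

Floor area total: 24,981.
Pro-rata amounts: Unit PH2 2,679/24,981 × $52,100 = 5,587.28; Unit 1A 8,189/24,981 × $52,100 = 17,078.86; Unit G1 9,250/24,981 × $52,100 = 19,291.66; Unit 3A 4,863/24,981 × $52,100 = 10,142.20.
After rounding ($5): Unit PH2 $5,585; Unit 1A $17,080; Unit G1 $19,290; Unit 3A $10,140. Sum = $52,095.
Difference $52,100 − $52,095 = +$5 applied to Unit 3A: Unit 3A becomes $10,145.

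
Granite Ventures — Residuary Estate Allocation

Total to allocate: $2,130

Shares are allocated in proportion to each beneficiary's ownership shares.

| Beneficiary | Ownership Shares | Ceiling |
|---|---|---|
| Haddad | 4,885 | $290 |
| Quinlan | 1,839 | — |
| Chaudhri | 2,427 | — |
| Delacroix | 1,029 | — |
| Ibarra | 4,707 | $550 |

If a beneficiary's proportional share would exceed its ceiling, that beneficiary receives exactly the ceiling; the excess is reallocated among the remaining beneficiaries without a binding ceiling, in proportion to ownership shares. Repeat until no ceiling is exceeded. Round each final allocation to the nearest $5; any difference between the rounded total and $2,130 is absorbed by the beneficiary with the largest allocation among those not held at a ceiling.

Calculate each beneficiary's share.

Sum of ownership shares: 14,887.
Proportional shares (ignoring caps): Haddad 698.94; Quinlan 263.12; Chaudhri 347.25; Delacroix 147.23; Ibarra 673.47.
Held at cap: Haddad ($290), Ibarra ($550); balance $1,290 reallocated over remaining ownership shares 5,295.
Shares after redistribution: Quinlan 448.03 → $450; Chaudhri 591.28 → $590; Delacroix 250.69 → $250.

Haddad: $290 · Quinlan: $450 · Chaudhri: $590 · Delacroix: $250 · Ibarra: $550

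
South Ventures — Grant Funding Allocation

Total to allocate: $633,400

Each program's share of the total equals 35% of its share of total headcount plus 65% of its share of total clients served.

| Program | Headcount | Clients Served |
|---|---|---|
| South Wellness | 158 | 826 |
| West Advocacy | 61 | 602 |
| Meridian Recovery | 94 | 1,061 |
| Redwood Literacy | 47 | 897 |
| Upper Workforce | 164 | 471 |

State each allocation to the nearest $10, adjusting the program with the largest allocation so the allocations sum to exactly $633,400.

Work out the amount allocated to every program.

South Wellness: $155,020 · West Advocacy: $90,070 · Meridian Recovery: $153,020 · Redwood Literacy: $115,630 · Upper Workforce: $119,660

Headcount total 524; clients served total 3,857.
Blended shares (35% headcount + 65% clients served): South Wellness 0.2447; West Advocacy 0.1422; Meridian Recovery 0.2416; Redwood Literacy 0.1826; Upper Workforce 0.1889.
Unrounded shares: South Wellness 155,015.66; West Advocacy 90,067.06; Meridian Recovery 153,023.76; Redwood Literacy 115,633.40; Upper Workforce 119,660.12.
Rounded to nearest $10: South Wellness $155,020; West Advocacy $90,070; Meridian Recovery $153,020; Redwood Literacy $115,630; Upper Workforce $119,660. Sum = $633,400.
Sum already equals the total — no adjustment.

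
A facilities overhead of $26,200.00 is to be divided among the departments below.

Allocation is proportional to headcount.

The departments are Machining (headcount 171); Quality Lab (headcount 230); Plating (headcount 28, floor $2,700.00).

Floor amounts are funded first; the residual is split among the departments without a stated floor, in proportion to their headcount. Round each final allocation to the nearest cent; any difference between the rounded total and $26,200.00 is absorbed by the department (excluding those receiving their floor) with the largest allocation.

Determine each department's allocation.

Minimums first: Plating $2,700.00. Residual $23,500.00.
Residual split over remaining headcount 401: Machining 10,021.1970 → $10,021.20; Quality Lab 13,478.8030 → $13,478.80.

Machining: $10,021.20 · Quality Lab: $13,478.80 · Plating: $2,700.00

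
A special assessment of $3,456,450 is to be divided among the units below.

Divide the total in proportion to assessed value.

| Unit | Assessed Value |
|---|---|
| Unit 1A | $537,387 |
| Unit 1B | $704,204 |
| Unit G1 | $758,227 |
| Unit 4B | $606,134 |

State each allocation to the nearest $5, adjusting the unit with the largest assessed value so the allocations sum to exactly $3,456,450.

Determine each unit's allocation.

Assessed value total: 2,605,952.
Pro-rata amounts: Unit 1A 537,387/2,605,952 × $3,456,450 = 712,772.64; Unit 1B 704,204/2,605,952 × $3,456,450 = 934,033.29; Unit G1 758,227/2,605,952 × $3,456,450 = 1,005,687.64; Unit 4B 606,134/2,605,952 × $3,456,450 = 803,956.43.
Rounded to nearest $5: Unit 1A $712,775; Unit 1B $934,035; Unit G1 $1,005,690; Unit 4B $803,955. Sum = $3,456,455.
Difference $3,456,450 − $3,456,455 = −$5 applied to largest assessed value (Unit G1): Unit G1 becomes $1,005,685.

Unit 1A: $712,775 | Unit 1B: $934,035 | Unit G1: $1,005,685 | Unit 4B: $803,955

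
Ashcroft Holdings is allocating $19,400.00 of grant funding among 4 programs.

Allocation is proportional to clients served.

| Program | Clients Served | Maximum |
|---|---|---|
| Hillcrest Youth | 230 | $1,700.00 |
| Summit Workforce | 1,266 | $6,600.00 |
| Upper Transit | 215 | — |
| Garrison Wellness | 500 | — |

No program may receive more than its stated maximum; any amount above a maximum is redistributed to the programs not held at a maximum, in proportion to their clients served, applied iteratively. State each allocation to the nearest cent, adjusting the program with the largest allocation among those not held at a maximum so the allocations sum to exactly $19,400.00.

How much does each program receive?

Hillcrest Youth: $1,700.00; Summit Workforce: $6,600.00; Upper Transit: $3,337.76; Garrison Wellness: $7,762.24

Combined clients served = 2,211.
Proportional shares (ignoring caps): Hillcrest Youth 2,018.0914; Summit Workforce 11,108.2768; Upper Transit 1,886.4767; Garrison Wellness 4,387.1551.
Cap binds for Hillcrest Youth ($1,700.00), Summit Workforce ($6,600.00); remaining pool $11,100.00 reallocated over remaining clients served 715.
Remaining shares: Upper Transit 3,337.7622 → $3,337.76; Garrison Wellness 7,762.2378 → $7,762.24.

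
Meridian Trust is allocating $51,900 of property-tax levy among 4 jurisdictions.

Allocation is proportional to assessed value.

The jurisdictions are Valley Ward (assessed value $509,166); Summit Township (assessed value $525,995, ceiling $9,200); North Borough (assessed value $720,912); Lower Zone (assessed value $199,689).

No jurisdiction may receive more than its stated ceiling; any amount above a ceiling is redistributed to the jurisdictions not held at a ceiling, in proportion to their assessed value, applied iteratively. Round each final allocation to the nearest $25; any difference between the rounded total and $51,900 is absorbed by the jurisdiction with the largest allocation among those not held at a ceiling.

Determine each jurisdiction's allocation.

Valley Ward: $15,200 · Summit Township: $9,200 · North Borough: $21,525 · Lower Zone: $5,975

Combined assessed value = 1,955,762.
Unconstrained shares: Valley Ward 13,511.72; Summit Township 13,958.31; North Borough 19,130.82; Lower Zone 5,299.14.
Cap binds for Summit Township ($9,200); balance $42,700 reallocated over remaining assessed value 1,429,767.
Remaining shares: Valley Ward 15,206.25 → $15,200; North Borough 21,530.04 → $21,525; Lower Zone 5,963.71 → $5,975.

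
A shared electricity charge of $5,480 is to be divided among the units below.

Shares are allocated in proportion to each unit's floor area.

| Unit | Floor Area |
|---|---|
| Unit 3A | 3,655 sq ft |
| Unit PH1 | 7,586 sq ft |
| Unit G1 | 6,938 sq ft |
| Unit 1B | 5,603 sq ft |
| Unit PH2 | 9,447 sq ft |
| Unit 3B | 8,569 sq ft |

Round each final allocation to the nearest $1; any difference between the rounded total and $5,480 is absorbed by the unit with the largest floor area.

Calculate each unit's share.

Unit 3A: $479 | Unit PH1: $995 | Unit G1: $910 | Unit 1B: $735 | Unit PH2: $1,238 | Unit 3B: $1,123

Floor area total: 41,798.
Raw shares: Unit 3A 3,655/41,798 × $5,480 = 479.20; Unit PH1 7,586/41,798 × $5,480 = 994.58; Unit G1 6,938/41,798 × $5,480 = 909.62; Unit 1B 5,603/41,798 × $5,480 = 734.59; Unit PH2 9,447/41,798 × $5,480 = 1,238.57; Unit 3B 8,569/41,798 × $5,480 = 1,123.45.
Rounded to nearest $1: Unit 3A $479; Unit PH1 $995; Unit G1 $910; Unit 1B $735; Unit PH2 $1,239; Unit 3B $1,123. Sum = $5,481.
Difference $5,480 − $5,481 = −$1 applied to largest floor area (Unit PH2): Unit PH2 becomes $1,238.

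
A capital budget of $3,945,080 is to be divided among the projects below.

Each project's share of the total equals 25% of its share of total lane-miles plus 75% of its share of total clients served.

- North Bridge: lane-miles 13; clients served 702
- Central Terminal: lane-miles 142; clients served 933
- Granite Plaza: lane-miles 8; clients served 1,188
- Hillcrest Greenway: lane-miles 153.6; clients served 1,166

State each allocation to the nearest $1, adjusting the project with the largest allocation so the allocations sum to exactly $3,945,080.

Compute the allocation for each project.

North Bridge: $561,201 · Central Terminal: $1,134,403 · Granite Plaza: $906,111 · Hillcrest Greenway: $1,343,365

Totals — lane-miles 316.6, clients served 3,989.
Combined weights (25% lane-miles + 75% clients served): North Bridge 0.1423; Central Terminal 0.2875; Granite Plaza 0.2297; Hillcrest Greenway 0.3405.
Pro-rata amounts: North Bridge 561,200.59; Central Terminal 1,134,402.92; Granite Plaza 906,111.38; Hillcrest Greenway 1,343,365.11.
Rounded to nearest $1: North Bridge $561,201; Central Terminal $1,134,403; Granite Plaza $906,111; Hillcrest Greenway $1,343,365. Sum = $3,945,080.
Sum already equals the total — no adjustment.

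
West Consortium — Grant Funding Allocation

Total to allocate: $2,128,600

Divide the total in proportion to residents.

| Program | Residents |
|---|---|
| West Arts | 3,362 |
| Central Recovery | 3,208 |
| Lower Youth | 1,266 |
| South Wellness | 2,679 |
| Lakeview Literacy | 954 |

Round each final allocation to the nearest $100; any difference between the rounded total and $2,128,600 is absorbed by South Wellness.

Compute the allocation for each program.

West Arts: $624,000; Central Recovery: $595,400; Lower Youth: $235,000; South Wellness: $497,100; Lakeview Literacy: $177,100

Sum of residents: 11,469.
Proportional shares: West Arts 3,362/11,469 × $2,128,600 = 623,973.60; Central Recovery 3,208/11,469 × $2,128,600 = 595,391.82; Lower Youth 1,266/11,469 × $2,128,600 = 234,964.48; South Wellness 2,679/11,469 × $2,128,600 = 497,211.56; Lakeview Literacy 954/11,469 × $2,128,600 = 177,058.54.
After rounding ($100): West Arts $624,000; Central Recovery $595,400; Lower Youth $235,000; South Wellness $497,200; Lakeview Literacy $177,100. Sum = $2,128,700.
Difference $2,128,600 − $2,128,700 = −$100 applied to South Wellness: South Wellness becomes $497,100.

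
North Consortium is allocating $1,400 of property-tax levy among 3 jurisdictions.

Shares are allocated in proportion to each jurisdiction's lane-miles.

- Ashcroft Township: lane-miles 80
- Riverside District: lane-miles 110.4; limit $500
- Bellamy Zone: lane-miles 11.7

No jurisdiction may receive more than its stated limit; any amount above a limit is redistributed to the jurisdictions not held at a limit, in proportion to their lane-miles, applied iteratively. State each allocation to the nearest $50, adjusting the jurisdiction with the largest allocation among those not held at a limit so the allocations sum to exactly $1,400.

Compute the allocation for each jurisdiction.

Total lane-miles = 202.1.
Pro-rata shares before constraints: Ashcroft Township 554.18; Riverside District 764.77; Bellamy Zone 81.05.
Capped: Riverside District ($500); remaining pool $900 reallocated over remaining lane-miles 91.7.
Redistributed shares: Ashcroft Township 785.17 → $800; Bellamy Zone 114.83 → $100.

Ashcroft Township: $800 · Riverside District: $500 · Bellamy Zone: $100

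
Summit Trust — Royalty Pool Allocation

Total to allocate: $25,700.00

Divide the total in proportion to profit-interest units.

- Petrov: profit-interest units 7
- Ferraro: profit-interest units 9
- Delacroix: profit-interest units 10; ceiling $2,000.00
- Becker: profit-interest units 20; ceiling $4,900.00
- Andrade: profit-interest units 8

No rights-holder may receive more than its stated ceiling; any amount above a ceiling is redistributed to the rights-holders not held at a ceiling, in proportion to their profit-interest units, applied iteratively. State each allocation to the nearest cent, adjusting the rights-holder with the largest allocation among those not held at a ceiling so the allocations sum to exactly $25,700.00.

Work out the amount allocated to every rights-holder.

Profit-interest units total: 54.
Proportional shares (ignoring caps): Petrov 3,331.4815; Ferraro 4,283.3333; Delacroix 4,759.2593; Becker 9,518.5185; Andrade 3,807.4074.
Capped: Delacroix ($2,000.00), Becker ($4,900.00); remaining pool $18,800.00 reallocated over remaining profit-interest units 24.
Remaining shares: Petrov 5,483.3333 → $5,483.33; Ferraro 7,050.0000 → $7,050.00; Andrade 6,266.6667 → $6,266.67.

Petrov: $5,483.33 | Ferraro: $7,050.00 | Delacroix: $2,000.00 | Becker: $4,900.00 | Andrade: $6,266.67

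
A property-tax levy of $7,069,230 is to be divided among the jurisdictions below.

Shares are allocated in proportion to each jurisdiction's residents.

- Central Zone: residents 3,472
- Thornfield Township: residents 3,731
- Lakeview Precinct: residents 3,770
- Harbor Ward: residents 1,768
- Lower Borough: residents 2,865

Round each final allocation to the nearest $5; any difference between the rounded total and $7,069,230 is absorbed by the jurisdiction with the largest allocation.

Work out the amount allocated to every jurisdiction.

Residents total: 15,606.
Raw shares: Central Zone 3,472/15,606 × $7,069,230 = 1,572,751.93; Thornfield Township 3,731/15,606 × $7,069,230 = 1,690,074.15; Lakeview Precinct 3,770/15,606 × $7,069,230 = 1,707,740.43; Harbor Ward 1,768/15,606 × $7,069,230 = 800,871.37; Lower Borough 2,865/15,606 × $7,069,230 = 1,297,792.13.
At nearest $5: Central Zone $1,572,750; Thornfield Township $1,690,075; Lakeview Precinct $1,707,740; Harbor Ward $800,870; Lower Borough $1,297,790. Sum = $7,069,225.
Difference $7,069,230 − $7,069,225 = +$5 applied to largest allocation (Lakeview Precinct): Lakeview Precinct becomes $1,707,745.

Central Zone: $1,572,750; Thornfield Township: $1,690,075; Lakeview Precinct: $1,707,745; Harbor Ward: $800,870; Lower Borough: $1,297,790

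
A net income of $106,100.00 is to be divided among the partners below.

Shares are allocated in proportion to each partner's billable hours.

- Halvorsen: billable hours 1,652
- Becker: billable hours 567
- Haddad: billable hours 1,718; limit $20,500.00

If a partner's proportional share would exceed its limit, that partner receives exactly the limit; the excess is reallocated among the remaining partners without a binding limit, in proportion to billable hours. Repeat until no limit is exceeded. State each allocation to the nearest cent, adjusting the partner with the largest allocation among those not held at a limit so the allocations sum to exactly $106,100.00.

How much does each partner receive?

Halvorsen: $63,727.44 · Becker: $21,872.56 · Haddad: $20,500.00

Sum of billable hours: 3,937.
Proportional shares (ignoring caps): Halvorsen 44,520.4978; Becker 15,280.3404; Haddad 46,299.1618.
Held at cap: Haddad ($20,500.00); residual $85,600.00 reallocated over remaining billable hours 2,219.
Shares after redistribution: Halvorsen 63,727.4448 → $63,727.44; Becker 21,872.5552 → $21,872.56.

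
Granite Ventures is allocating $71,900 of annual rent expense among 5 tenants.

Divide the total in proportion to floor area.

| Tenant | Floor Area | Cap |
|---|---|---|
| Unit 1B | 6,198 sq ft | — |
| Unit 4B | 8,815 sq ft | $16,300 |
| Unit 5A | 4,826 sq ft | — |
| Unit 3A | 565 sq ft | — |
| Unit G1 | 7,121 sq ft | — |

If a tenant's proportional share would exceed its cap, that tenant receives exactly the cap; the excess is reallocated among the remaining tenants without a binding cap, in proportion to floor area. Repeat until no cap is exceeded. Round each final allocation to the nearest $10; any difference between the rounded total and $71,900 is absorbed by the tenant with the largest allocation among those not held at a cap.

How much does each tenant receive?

Sum of floor area: 27,525.
Pro-rata shares before constraints: Unit 1B 16,190.23; Unit 4B 23,026.29; Unit 5A 12,606.34; Unit 3A 1,475.88; Unit G1 18,601.27.
Capped: Unit 4B ($16,300); remaining pool $55,600 reallocated over remaining floor area 18,710.
Redistributed shares: Unit 1B 18,418.43 → $18,420; Unit 5A 14,341.29 → $14,340; Unit 3A 1,679.00 → $1,680; Unit G1 21,161.28 → $21,160.

Unit 1B: $18,420 · Unit 4B: $16,300 · Unit 5A: $14,340 · Unit 3A: $1,680 · Unit G1: $21,160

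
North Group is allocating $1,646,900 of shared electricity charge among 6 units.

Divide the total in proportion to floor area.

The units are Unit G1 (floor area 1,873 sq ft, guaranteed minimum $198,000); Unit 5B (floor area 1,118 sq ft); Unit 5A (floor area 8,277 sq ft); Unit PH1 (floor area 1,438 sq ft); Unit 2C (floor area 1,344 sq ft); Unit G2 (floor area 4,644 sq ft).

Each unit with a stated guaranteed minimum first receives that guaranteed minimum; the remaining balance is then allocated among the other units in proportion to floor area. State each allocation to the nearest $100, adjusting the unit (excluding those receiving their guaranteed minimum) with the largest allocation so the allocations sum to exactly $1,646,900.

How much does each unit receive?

Unit G1: $198,000 · Unit 5B: $96,300 · Unit 5A: $712,900 · Unit PH1: $123,900 · Unit 2C: $115,800 · Unit G2: $400,000

Fund the minimums — Unit G1 $198,000. Residual $1,448,900.
Residual split over remaining floor area 16,821: Unit 5B 96,300.47 → $96,300; Unit 5A 712,950.79 → $713,000; Unit PH1 123,864.11 → $123,900; Unit 2C 115,767.29 → $115,800; Unit G2 400,017.34 → $400,000.
Rounding difference −$100 applied to Unit 5A → $712,900.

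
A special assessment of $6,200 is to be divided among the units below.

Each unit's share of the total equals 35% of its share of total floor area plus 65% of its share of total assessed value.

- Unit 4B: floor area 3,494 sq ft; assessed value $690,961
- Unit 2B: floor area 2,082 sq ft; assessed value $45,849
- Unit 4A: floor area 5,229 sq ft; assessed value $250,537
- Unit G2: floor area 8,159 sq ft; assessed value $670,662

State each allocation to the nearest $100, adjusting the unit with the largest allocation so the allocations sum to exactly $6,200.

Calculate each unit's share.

Floor area total 18,964; assessed value total 1,658,009.
Combined weights (35% floor area + 65% assessed value): Unit 4B 0.3354; Unit 2B 0.0564; Unit 4A 0.1947; Unit G2 0.4135.
Pro-rata amounts: Unit 4B 2,079.28; Unit 2B 349.68; Unit 4A 1,207.30; Unit G2 2,563.74.
After rounding ($100): Unit 4B $2,100; Unit 2B $300; Unit 4A $1,200; Unit G2 $2,600. Sum = $6,200.
Sum already equals the total — no adjustment.

Unit 4B: $2,100; Unit 2B: $300; Unit 4A: $1,200; Unit G2: $2,600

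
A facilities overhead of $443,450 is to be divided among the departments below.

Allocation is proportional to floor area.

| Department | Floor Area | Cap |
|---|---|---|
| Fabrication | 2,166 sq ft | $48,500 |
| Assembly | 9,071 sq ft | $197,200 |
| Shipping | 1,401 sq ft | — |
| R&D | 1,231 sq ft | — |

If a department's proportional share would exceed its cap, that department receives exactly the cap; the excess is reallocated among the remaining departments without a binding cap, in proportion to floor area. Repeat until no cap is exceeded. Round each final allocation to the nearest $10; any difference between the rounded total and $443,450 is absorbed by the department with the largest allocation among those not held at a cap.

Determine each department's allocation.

Fabrication: $48,500 · Assembly: $197,200 · Shipping: $105,260 · R&D: $92,490

Sum of floor area: 13,869.
Pro-rata shares before constraints: Fabrication 69,256.09; Assembly 290,037.85; Shipping 44,795.84; R&D 39,360.22.
Held at cap: Fabrication ($48,500), Assembly ($197,200); balance $197,750 reallocated over remaining floor area 2,632.
Shares after redistribution: Shipping 105,261.30 → $105,260; R&D 92,488.70 → $92,490.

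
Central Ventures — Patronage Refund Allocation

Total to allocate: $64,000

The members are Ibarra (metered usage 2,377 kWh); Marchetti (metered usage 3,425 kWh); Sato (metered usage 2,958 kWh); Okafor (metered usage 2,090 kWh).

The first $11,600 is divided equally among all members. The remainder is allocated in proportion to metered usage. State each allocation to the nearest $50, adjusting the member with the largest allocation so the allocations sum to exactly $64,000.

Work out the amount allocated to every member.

First tranche $11,600 split equally: $2,900 each.
Remainder $52,400 by metered usage (total 10,850): Ibarra 11,479.71 → $11,500; Marchetti 16,541.01 → $16,550; Sato 14,285.64 → $14,300; Okafor 10,093.64 → $10,100.
Rounding difference −$50 on remainder applied to Marchetti.
Totals: Ibarra $2,900 + $11,500 = $14,400; Marchetti $2,900 + $16,500 = $19,400; Sato $2,900 + $14,300 = $17,200; Okafor $2,900 + $10,100 = $13,000.

Ibarra: $14,400; Marchetti: $19,400; Sato: $17,200; Okafor: $13,000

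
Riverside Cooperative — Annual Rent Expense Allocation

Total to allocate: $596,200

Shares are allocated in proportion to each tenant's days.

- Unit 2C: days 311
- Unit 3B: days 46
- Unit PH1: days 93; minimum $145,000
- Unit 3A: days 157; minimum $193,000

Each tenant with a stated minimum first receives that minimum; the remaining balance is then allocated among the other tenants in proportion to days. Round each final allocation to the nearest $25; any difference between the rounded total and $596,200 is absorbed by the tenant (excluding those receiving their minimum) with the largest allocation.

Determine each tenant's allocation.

Guaranteed amounts: Unit PH1 $145,000; Unit 3A $193,000. Balance $258,200.
Balance split over remaining days 357: Unit 2C 224,930.53 → $224,925; Unit 3B 33,269.47 → $33,275.

Unit 2C: $224,925 | Unit 3B: $33,275 | Unit PH1: $145,000 | Unit 3A: $193,000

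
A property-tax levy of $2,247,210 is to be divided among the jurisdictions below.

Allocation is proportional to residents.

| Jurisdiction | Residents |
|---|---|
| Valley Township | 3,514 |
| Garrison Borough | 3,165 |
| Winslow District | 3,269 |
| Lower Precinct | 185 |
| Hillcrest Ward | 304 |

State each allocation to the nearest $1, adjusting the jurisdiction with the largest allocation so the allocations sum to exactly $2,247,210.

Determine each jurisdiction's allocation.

Valley Township: $756,605 | Garrison Borough: $681,462 | Winslow District: $703,855 | Lower Precinct: $39,833 | Hillcrest Ward: $65,455

Total residents = 10,437.
Unrounded shares: Valley Township 3,514/10,437 × $2,247,210 = 756,605.92; Garrison Borough 3,165/10,437 × $2,247,210 = 681,462.07; Winslow District 3,269/10,437 × $2,247,210 = 703,854.51; Lower Precinct 185/10,437 × $2,247,210 = 39,832.70; Hillcrest Ward 304/10,437 × $2,247,210 = 65,454.81.
Rounded to nearest $1: Valley Township $756,606; Garrison Borough $681,462; Winslow District $703,855; Lower Precinct $39,833; Hillcrest Ward $65,455. Sum = $2,247,211.
Difference $2,247,210 − $2,247,211 = −$1 applied to largest allocation (Valley Township): Valley Township becomes $756,605.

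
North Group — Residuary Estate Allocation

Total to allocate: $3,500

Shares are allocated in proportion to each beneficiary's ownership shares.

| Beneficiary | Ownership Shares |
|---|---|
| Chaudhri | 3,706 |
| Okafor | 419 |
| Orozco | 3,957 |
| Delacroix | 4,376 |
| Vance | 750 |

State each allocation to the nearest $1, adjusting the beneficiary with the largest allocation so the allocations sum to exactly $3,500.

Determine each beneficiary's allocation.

Chaudhri: $982 · Okafor: $111 · Orozco: $1,049 · Delacroix: $1,159 · Vance: $199

Combined ownership shares = 13,208.
Raw shares: Chaudhri 3,706/13,208 × $3,500 = 982.06; Okafor 419/13,208 × $3,500 = 111.03; Orozco 3,957/13,208 × $3,500 = 1,048.57; Delacroix 4,376/13,208 × $3,500 = 1,159.60; Vance 750/13,208 × $3,500 = 198.74.
After rounding ($1): Chaudhri $982; Okafor $111; Orozco $1,049; Delacroix $1,160; Vance $199. Sum = $3,501.
Difference $3,500 − $3,501 = −$1 applied to largest allocation (Delacroix): Delacroix becomes $1,159.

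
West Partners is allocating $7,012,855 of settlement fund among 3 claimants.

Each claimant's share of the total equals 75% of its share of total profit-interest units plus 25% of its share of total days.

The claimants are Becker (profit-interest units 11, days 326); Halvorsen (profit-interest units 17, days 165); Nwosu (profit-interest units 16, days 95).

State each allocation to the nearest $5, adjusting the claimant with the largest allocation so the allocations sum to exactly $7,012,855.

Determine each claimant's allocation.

Profit-interest units total 44; days total 586.
Composite weights (75% profit-interest units + 25% days): Becker 0.3266; Halvorsen 0.3602; Nwosu 0.3133.
Raw shares: Becker 2,290,247.65; Halvorsen 2,525,786.46; Nwosu 2,196,820.89.
At nearest $5: Becker $2,290,250; Halvorsen $2,525,785; Nwosu $2,196,820. Sum = $7,012,855.
No rounding difference to absorb.

Becker: $2,290,250 | Halvorsen: $2,525,785 | Nwosu: $2,196,820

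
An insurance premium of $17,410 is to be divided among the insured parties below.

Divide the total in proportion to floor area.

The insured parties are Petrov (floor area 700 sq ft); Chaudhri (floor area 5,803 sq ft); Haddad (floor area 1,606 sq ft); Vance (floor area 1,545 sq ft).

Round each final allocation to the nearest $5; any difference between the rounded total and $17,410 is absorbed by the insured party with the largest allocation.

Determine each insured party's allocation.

Combined floor area = 9,654.
Pro-rata amounts: Petrov 700/9,654 × $17,410 = 1,262.38; Chaudhri 5,803/9,654 × $17,410 = 10,465.12; Haddad 1,606/9,654 × $17,410 = 2,896.26; Vance 1,545/9,654 × $17,410 = 2,786.25.
After rounding ($5): Petrov $1,260; Chaudhri $10,465; Haddad $2,895; Vance $2,785. Sum = $17,405.
Difference $17,410 − $17,405 = +$5 applied to largest allocation (Chaudhri): Chaudhri becomes $10,470.

Petrov: $1,260 · Chaudhri: $10,470 · Haddad: $2,895 · Vance: $2,785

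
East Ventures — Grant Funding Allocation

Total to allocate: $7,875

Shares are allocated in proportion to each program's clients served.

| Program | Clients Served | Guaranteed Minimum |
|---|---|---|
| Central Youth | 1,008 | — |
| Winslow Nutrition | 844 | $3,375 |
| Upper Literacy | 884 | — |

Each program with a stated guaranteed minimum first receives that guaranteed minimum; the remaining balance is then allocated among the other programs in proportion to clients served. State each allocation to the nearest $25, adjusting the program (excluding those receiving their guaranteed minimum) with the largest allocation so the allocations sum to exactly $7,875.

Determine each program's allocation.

Central Youth: $2,400 | Winslow Nutrition: $3,375 | Upper Literacy: $2,100

Fund the minimums — Winslow Nutrition $3,375. Balance $4,500.
Balance split over remaining clients served 1,892: Central Youth 2,397.46 → $2,400; Upper Literacy 2,102.54 → $2,100.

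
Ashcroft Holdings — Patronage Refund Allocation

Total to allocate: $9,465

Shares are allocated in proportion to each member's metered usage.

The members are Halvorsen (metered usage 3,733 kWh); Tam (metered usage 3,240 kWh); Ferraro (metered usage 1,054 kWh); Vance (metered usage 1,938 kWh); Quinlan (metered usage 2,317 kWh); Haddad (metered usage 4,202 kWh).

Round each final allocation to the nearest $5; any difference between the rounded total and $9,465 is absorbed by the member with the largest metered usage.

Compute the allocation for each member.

Sum of metered usage: 16,484.
Unrounded shares: Halvorsen 3,733/16,484 × $9,465 = 2,143.46; Tam 3,240/16,484 × $9,465 = 1,860.39; Ferraro 1,054/16,484 × $9,465 = 605.20; Vance 1,938/16,484 × $9,465 = 1,112.79; Quinlan 2,317/16,484 × $9,465 = 1,330.41; Haddad 4,202/16,484 × $9,465 = 2,412.76.
After rounding ($5): Halvorsen $2,145; Tam $1,860; Ferraro $605; Vance $1,115; Quinlan $1,330; Haddad $2,415. Sum = $9,470.
Difference $9,465 − $9,470 = −$5 applied to largest metered usage (Haddad): Haddad becomes $2,410.

Halvorsen: $2,145 | Tam: $1,860 | Ferraro: $605 | Vance: $1,115 | Quinlan: $1,330 | Haddad: $2,410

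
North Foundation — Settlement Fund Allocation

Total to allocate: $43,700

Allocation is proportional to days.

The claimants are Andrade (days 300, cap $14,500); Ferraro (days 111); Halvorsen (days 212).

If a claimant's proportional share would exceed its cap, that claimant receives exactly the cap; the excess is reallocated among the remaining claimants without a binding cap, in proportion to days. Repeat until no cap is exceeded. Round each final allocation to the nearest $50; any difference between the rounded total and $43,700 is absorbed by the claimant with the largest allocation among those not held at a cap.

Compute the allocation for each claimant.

Sum of days: 623.
Proportional shares (ignoring caps): Andrade 21,043.34; Ferraro 7,786.04; Halvorsen 14,870.63.
Capped: Andrade ($14,500); remaining pool $29,200 reallocated over remaining days 323.
Remaining shares: Ferraro 10,034.67 → $10,050; Halvorsen 19,165.33 → $19,150.

Andrade: $14,500; Ferraro: $10,050; Halvorsen: $19,150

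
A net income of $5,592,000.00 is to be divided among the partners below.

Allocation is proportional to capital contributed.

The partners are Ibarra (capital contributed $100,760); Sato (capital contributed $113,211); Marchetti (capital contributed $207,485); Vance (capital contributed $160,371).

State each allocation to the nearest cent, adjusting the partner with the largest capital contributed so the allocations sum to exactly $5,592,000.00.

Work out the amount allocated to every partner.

Sum of capital contributed: 100,760 + 113,211 + 207,485 + 160,371 = 581,827.
Unrounded shares: Ibarra 968,414.8725; Sato 1,088,082.7325; Marchetti 1,994,159.9823; Vance 1,541,342.4128.
After rounding (cent): Ibarra $968,414.87; Sato $1,088,082.73; Marchetti $1,994,159.98; Vance $1,541,342.41. Sum = $5,591,999.99.
Difference $5,592,000.00 − $5,591,999.99 = +$0.01 applied to largest capital contributed (Marchetti): Marchetti becomes $1,994,159.99.

Ibarra: $968,414.87 | Sato: $1,088,082.73 | Marchetti: $1,994,159.99 | Vance: $1,541,342.41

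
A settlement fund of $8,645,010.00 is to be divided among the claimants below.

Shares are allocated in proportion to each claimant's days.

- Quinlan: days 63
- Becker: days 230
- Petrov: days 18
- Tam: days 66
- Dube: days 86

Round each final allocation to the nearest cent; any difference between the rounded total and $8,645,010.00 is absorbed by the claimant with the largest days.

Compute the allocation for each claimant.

Quinlan: $1,176,318.86 | Becker: $4,294,497.40 | Petrov: $336,091.10 | Tam: $1,232,334.04 | Dube: $1,605,768.60

Sum of days: 63 + 230 + 18 + 66 + 86 = 463.
Pro-rata amounts: Quinlan 1,176,318.8553; Becker 4,294,497.4082; Petrov 336,091.1015; Tam 1,232,334.0389; Dube 1,605,768.5961.
After rounding (cent): Quinlan $1,176,318.86; Becker $4,294,497.41; Petrov $336,091.10; Tam $1,232,334.04; Dube $1,605,768.60. Sum = $8,645,010.01.
Difference $8,645,010.00 − $8,645,010.01 = −$0.01 applied to largest days (Becker): Becker becomes $4,294,497.40.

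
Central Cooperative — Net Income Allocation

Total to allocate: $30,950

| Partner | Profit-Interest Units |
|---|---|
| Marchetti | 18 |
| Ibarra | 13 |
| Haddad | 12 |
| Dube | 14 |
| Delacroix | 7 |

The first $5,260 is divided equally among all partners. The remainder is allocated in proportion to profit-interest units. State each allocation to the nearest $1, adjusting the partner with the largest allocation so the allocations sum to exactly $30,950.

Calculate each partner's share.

$5,260 shared equally gives $1,052 per partner.
Remainder $25,690 by profit-interest units (total 64): Marchetti 7,225.31 → $7,225; Ibarra 5,218.28 → $5,218; Haddad 4,816.88 → $4,817; Dube 5,619.69 → $5,620; Delacroix 2,809.84 → $2,810.
Totals: Marchetti $1,052 + $7,225 = $8,277; Ibarra $1,052 + $5,218 = $6,270; Haddad $1,052 + $4,817 = $5,869; Dube $1,052 + $5,620 = $6,672; Delacroix $1,052 + $2,810 = $3,862.

Marchetti: $8,277 · Ibarra: $6,270 · Haddad: $5,869 · Dube: $6,672 · Delacroix: $3,862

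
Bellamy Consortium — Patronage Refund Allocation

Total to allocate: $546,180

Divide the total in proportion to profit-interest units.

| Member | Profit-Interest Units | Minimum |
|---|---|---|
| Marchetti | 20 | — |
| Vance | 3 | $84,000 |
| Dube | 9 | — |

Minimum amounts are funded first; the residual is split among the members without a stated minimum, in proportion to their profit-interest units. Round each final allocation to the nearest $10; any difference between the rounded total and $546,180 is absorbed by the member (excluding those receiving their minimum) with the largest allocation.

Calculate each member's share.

Marchetti: $318,740 · Vance: $84,000 · Dube: $143,440

Fund the minimums — Vance $84,000. Balance $462,180.
Balance split over remaining profit-interest units 29: Marchetti 318,744.83 → $318,740; Dube 143,435.17 → $143,440.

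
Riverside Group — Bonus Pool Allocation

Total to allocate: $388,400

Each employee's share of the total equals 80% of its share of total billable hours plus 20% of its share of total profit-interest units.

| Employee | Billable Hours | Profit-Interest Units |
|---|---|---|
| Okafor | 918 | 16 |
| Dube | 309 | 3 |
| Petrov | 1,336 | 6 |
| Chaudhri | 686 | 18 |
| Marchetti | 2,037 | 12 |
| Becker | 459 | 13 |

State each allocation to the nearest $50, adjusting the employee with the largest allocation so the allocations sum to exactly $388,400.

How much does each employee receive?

Totals — billable hours 5,745, profit-interest units 68.
Blended shares (80% billable hours + 20% profit-interest units): Okafor 0.1749; Dube 0.0519; Petrov 0.2037; Chaudhri 0.1485; Marchetti 0.3189; Becker 0.1022.
Proportional shares: Okafor 67,927.94; Dube 20,139.41; Petrov 79,112.07; Chaudhri 57,664.86; Marchetti 123,879.97; Becker 39,675.74.
At nearest $50: Okafor $67,950; Dube $20,150; Petrov $79,100; Chaudhri $57,650; Marchetti $123,900; Becker $39,700. Sum = $388,450.
Difference $388,400 − $388,450 = −$50 applied to largest allocation (Marchetti): Marchetti becomes $123,850.

Okafor: $67,950 | Dube: $20,150 | Petrov: $79,100 | Chaudhri: $57,650 | Marchetti: $123,850 | Becker: $39,700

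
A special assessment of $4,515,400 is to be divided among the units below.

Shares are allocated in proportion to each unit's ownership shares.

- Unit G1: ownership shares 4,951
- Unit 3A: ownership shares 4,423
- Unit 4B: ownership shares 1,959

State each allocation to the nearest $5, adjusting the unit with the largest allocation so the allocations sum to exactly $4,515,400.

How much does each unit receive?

Sum of ownership shares: 11,333.
Pro-rata amounts: Unit G1 4,951/11,333 × $4,515,400 = 1,972,623.79; Unit 3A 4,423/11,333 × $4,515,400 = 1,762,253.08; Unit 4B 1,959/11,333 × $4,515,400 = 780,523.13.
Rounded to nearest $5: Unit G1 $1,972,625; Unit 3A $1,762,255; Unit 4B $780,525. Sum = $4,515,405.
Difference $4,515,400 − $4,515,405 = −$5 applied to largest allocation (Unit G1): Unit G1 becomes $1,972,620.

Unit G1: $1,972,620; Unit 3A: $1,762,255; Unit 4B: $780,525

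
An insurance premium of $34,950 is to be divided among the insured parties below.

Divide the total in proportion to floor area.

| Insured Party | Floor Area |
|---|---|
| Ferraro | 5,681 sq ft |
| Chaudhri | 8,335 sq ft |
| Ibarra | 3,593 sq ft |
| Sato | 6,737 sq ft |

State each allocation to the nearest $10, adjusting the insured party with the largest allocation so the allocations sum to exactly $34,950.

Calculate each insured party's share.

Ferraro: $8,160 · Chaudhri: $11,960 · Ibarra: $5,160 · Sato: $9,670

Total floor area = 24,346.
Raw shares: Ferraro 5,681/24,346 × $34,950 = 8,155.38; Chaudhri 8,335/24,346 × $34,950 = 11,965.34; Ibarra 3,593/24,346 × $34,950 = 5,157.95; Sato 6,737/24,346 × $34,950 = 9,671.33.
Rounded to nearest $10: Ferraro $8,160; Chaudhri $11,970; Ibarra $5,160; Sato $9,670. Sum = $34,960.
Difference $34,950 − $34,960 = −$10 applied to largest allocation (Chaudhri): Chaudhri becomes $11,960.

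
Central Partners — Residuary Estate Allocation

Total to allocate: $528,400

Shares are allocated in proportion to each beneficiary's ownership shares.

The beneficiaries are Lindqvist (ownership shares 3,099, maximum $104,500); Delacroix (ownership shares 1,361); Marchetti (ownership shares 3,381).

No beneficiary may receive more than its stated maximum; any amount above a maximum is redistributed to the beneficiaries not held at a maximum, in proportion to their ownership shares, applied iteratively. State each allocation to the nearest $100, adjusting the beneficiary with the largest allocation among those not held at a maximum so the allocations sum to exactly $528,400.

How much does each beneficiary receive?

Total ownership shares = 7,841.
Proportional shares (ignoring caps): Lindqvist 208,839.64; Delacroix 91,716.92; Marchetti 227,843.44.
Cap binds for Lindqvist ($104,500); residual $423,900 reallocated over remaining ownership shares 4,742.
Remaining shares: Delacroix 121,663.41 → $121,700; Marchetti 302,236.59 → $302,200.

Lindqvist: $104,500 · Delacroix: $121,700 · Marchetti: $302,200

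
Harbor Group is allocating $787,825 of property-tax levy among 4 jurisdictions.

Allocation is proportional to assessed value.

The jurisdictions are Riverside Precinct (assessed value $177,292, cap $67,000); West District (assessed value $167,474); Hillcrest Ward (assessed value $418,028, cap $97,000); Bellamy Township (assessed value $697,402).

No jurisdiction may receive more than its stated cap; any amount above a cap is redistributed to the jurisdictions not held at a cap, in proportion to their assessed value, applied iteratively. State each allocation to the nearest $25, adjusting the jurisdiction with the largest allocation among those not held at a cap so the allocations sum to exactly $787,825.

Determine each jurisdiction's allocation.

Assessed value total: 1,460,196.
Pro-rata shares before constraints: Riverside Precinct 95,655.01; West District 90,357.87; Hillcrest Ward 225,540.21; Bellamy Township 376,271.91.
Capped: Riverside Precinct ($67,000), Hillcrest Ward ($97,000); remaining pool $623,825 reallocated over remaining assessed value 864,876.
Redistributed shares: West District 120,797.05 → $120,800; Bellamy Township 503,027.95 → $503,025.

Riverside Precinct: $67,000; West District: $120,800; Hillcrest Ward: $97,000; Bellamy Township: $503,025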